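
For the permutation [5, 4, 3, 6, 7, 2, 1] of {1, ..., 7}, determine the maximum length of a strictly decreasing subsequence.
5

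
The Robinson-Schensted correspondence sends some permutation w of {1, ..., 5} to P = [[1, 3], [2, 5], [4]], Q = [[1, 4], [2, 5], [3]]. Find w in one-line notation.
Reverse the RSK construction: for i from n down to 1, find the cell of Q containing i, remove the entry at that cell from P, and reverse-bump it up through P; the value ejected from row 1 is w(i).

Step i=5: Q has 5 at row 2, column 2; remove 5 from row 2 of P and reverse-bump: 5 enters row 1 and ejects 3. So w(5) = 3. P is now [[1, 5], [2], [4]].
Step i=4: Q has 4 at row 1, column 2; remove that cell from P, ejecting 5. So w(4) = 5. P is now [[1], [2], [4]].
Step i=3: Q has 3 at row 3, column 1; remove 4 from row 3 of P and reverse-bump: 4 enters row 2 and ejects 2; 2 enters row 1 and ejects 1. So w(3) = 1. P is now [[2], [4]].
Step i=2: Q has 2 at row 2, column 1; remove 4 from row 2 of P and reverse-bump: 4 enters row 1 and ejects 2. So w(2) = 2. P is now [[4]].
Step i=1: Q has 1 at row 1, column 1; remove that cell from P, ejecting 4. So w(1) = 4. P is now [].

So w = 4 2 1 5 3.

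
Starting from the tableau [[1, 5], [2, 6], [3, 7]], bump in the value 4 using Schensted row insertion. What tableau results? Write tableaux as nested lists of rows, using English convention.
[[1, 4], [2, 5], [3, 6], [7]]

In row 1, 4 replaces 5 (the leftmost entry greater than 4); 5 is bumped to row 2. In row 2, 5 replaces 6 (the leftmost entry greater than 5); 6 is bumped to row 3. In row 3, 6 replaces 7 (the leftmost entry greater than 6); 7 is bumped to row 4. 7 starts a new row 4. The new tableau is [[1, 4], [2, 5], [3, 6], [7]].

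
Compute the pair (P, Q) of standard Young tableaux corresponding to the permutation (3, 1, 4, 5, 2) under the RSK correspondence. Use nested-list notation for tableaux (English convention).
P = [[1, 2, 5], [3, 4]], Q = [[1, 3, 4], [2, 5]]

Insert each entry of the permutation into P by Schensted row insertion, recording in Q the position of each new cell.

Insert 3: appended to row 1. P = [[3]].
Insert 1: 1 bumps 3 from row 1; 3 starts row 2. P = [[1], [3]].
Insert 4: appended to row 1. P = [[1, 4], [3]].
Insert 5: appended to row 1. P = [[1, 4, 5], [3]].
Insert 2: 2 bumps 4 from row 1; 4 appends to row 2. P = [[1, 2, 5], [3, 4]].

So P = [[1, 2, 5], [3, 4]], Q = [[1, 3, 4], [2, 5]].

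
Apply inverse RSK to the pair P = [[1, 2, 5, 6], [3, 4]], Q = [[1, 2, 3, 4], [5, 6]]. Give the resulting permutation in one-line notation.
Reverse the RSK construction: for i from n down to 1, find the cell of Q containing i, remove the entry at that cell from P, and reverse-bump it up through P; the value ejected from row 1 is w(i).

Step i=6: Q has 6 at row 2, column 2; remove 4 from row 2 of P and reverse-bump: 4 enters row 1 and ejects 2. So w(6) = 2. P is now [[1, 4, 5, 6], [3]].
Step i=5: Q has 5 at row 2, column 1; remove 3 from row 2 of P and reverse-bump: 3 enters row 1 and ejects 1. So w(5) = 1. P is now [[3, 4, 5, 6]].
Step i=4: Q has 4 at row 1, column 4; remove that cell from P, ejecting 6. So w(4) = 6. P is now [[3, 4, 5]].
Step i=3: Q has 3 at row 1, column 3; remove that cell from P, ejecting 5. So w(3) = 5. P is now [[3, 4]].
Step i=2: Q has 2 at row 1, column 2; remove that cell from P, ejecting 4. So w(2) = 4. P is now [[3]].
Step i=1: Q has 1 at row 1, column 1; remove that cell from P, ejecting 3. So w(1) = 3. P is now [].

So w = 3 4 5 6 1 2.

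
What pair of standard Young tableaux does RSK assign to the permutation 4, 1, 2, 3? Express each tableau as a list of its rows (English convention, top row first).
Insert each entry of the permutation into P by Schensted row insertion, recording in Q the position of each new cell.

Insert 4: appended to row 1. P = [[4]], Q = [[1]].
Insert 1: 1 bumps 4 from row 1; 4 starts row 2. P = [[1], [4]], Q = [[1], [2]].
Insert 2: appended to row 1. P = [[1, 2], [4]], Q = [[1, 3], [2]].
Insert 3: appended to row 1. P = [[1, 2, 3], [4]], Q = [[1, 3, 4], [2]].

So P = [[1, 2, 3], [4]], Q = [[1, 3, 4], [2]].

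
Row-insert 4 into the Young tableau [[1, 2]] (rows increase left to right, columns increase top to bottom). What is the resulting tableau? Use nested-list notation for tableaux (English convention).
[[1, 2, 4]]

4 is larger than every entry of row 1, so it is appended to row 1. The new tableau is [[1, 2, 4]].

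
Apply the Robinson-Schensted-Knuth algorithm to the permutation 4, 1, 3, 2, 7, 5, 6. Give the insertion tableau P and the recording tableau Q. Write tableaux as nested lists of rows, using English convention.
Insert each entry of the permutation into P by Schensted row insertion, recording in Q the position of each new cell.

Insert 4: appended to row 1. P = [[4]].
Insert 1: 1 bumps 4 from row 1; 4 starts row 2. P = [[1], [4]].
Insert 3: appended to row 1. P = [[1, 3], [4]].
Insert 2: 2 bumps 3 from row 1; 3 bumps 4 from row 2; 4 starts row 3. P = [[1, 2], [3], [4]].
Insert 7: appended to row 1. P = [[1, 2, 7], [3], [4]].
Insert 5: 5 bumps 7 from row 1; 7 appends to row 2. P = [[1, 2, 5], [3, 7], [4]].
Insert 6: appended to row 1. P = [[1, 2, 5, 6], [3, 7], [4]].

So P = [[1, 2, 5, 6], [3, 7], [4]], Q = [[1, 3, 5, 7], [2, 6], [4]].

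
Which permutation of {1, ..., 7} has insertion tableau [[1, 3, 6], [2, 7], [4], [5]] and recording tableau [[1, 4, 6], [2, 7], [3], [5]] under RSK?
Reverse the RSK construction: for i from n down to 1, find the cell of Q containing i, remove the entry at that cell from P, and reverse-bump it up through P; the value ejected from row 1 is w(i).

Step i=7: Q has 7 at row 2, column 2; remove 7 from row 2 of P and reverse-bump: 7 enters row 1 and ejects 6. So w(7) = 6. P is now [[1, 3, 7], [2], [4], [5]].
Step i=6: Q has 6 at row 1, column 3; remove that cell from P, ejecting 7. So w(6) = 7. P is now [[1, 3], [2], [4], [5]].
Step i=5: Q has 5 at row 4, column 1; remove 5 from row 4 of P and reverse-bump: 5 enters row 3 and ejects 4; 4 enters row 2 and ejects 2; 2 enters row 1 and ejects 1. So w(5) = 1. P is now [[2, 3], [4], [5]].
Step i=4: Q has 4 at row 1, column 2; remove that cell from P, ejecting 3. So w(4) = 3. P is now [[2], [4], [5]].
Step i=3: Q has 3 at row 3, column 1; remove 5 from row 3 of P and reverse-bump: 5 enters row 2 and ejects 4; 4 enters row 1 and ejects 2. So w(3) = 2. P is now [[4], [5]].
Step i=2: Q has 2 at row 2, column 1; remove 5 from row 2 of P and reverse-bump: 5 enters row 1 and ejects 4. So w(2) = 4. P is now [[5]].
Step i=1: Q has 1 at row 1, column 1; remove that cell from P, ejecting 5. So w(1) = 5. P is now [].

So w = 5 4 2 3 1 7 6.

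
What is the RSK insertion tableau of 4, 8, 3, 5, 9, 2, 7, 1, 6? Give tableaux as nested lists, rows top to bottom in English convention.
P = [[1, 5, 6], [2, 7, 9], [3, 8], [4]]

Insert 4: appended to row 1. P = [[4]].
Insert 8: appended to row 1. P = [[4, 8]].
Insert 3: 3 bumps 4 from row 1; 4 starts row 2. P = [[3, 8], [4]].
Insert 5: 5 bumps 8 from row 1; 8 appends to row 2. P = [[3, 5], [4, 8]].
Insert 9: appended to row 1. P = [[3, 5, 9], [4, 8]].
Insert 2: 2 bumps 3 from row 1; 3 bumps 4 from row 2; 4 starts row 3. P = [[2, 5, 9], [3, 8], [4]].
Insert 7: 7 bumps 9 from row 1; 9 appends to row 2. P = [[2, 5, 7], [3, 8, 9], [4]].
Insert 1: 1 bumps 2 from row 1; 2 bumps 3 from row 2; 3 bumps 4 from row 3; 4 starts row 4. P = [[1, 5, 7], [2, 8, 9], [3], [4]].
Insert 6: 6 bumps 7 from row 1; 7 bumps 8 from row 2; 8 appends to row 3. P = [[1, 5, 6], [2, 7, 9], [3, 8], [4]].

So P = [[1, 5, 6], [2, 7, 9], [3, 8], [4]].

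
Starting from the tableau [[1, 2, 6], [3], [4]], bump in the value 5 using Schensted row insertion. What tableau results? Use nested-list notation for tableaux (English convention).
In row 1, 5 replaces 6 (the leftmost entry greater than 5); 6 is bumped to row 2. 6 is appended to row 2. The new tableau is [[1, 2, 5], [3, 6], [4]].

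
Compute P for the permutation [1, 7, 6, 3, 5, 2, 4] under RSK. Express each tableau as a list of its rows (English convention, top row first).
Insert 1: appended to row 1. P = [[1]].
Insert 7: appended to row 1. P = [[1, 7]].
Insert 6: 6 bumps 7 from row 1; 7 starts row 2. P = [[1, 6], [7]].
Insert 3: 3 bumps 6 from row 1; 6 bumps 7 from row 2; 7 starts row 3. P = [[1, 3], [6], [7]].
Insert 5: appended to row 1. P = [[1, 3, 5], [6], [7]].
Insert 2: 2 bumps 3 from row 1; 3 bumps 6 from row 2; 6 bumps 7 from row 3; 7 starts row 4. P = [[1, 2, 5], [3], [6], [7]].
Insert 4: 4 bumps 5 from row 1; 5 appends to row 2. P = [[1, 2, 4], [3, 5], [6], [7]].

So P = [[1, 2, 4], [3, 5], [6], [7]].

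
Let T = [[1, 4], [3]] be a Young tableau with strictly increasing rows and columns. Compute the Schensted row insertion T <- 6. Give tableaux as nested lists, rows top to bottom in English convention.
[[1, 4, 6], [3]]

6 is larger than every entry of row 1, so it is appended to row 1. The new tableau is [[1, 4, 6], [3]].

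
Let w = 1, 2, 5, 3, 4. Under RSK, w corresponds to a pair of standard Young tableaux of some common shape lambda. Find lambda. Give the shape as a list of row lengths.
[4, 1]

RSK row insertion gives P = [[1, 2, 3, 4], [5]], which has shape [4, 1].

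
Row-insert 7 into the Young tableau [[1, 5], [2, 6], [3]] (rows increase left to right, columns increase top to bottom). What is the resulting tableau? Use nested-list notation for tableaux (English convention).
[[1, 5, 7], [2, 6], [3]]

7 is larger than every entry of row 1, so it is appended to row 1. The new tableau is [[1, 5, 7], [2, 6], [3]].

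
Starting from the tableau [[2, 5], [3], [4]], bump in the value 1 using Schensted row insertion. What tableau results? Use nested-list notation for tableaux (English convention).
In row 1, 1 replaces 2 (the leftmost entry greater than 1); 2 is bumped to row 2. In row 2, 2 replaces 3 (the leftmost entry greater than 2); 3 is bumped to row 3. In row 3, 3 replaces 4 (the leftmost entry greater than 3); 4 is bumped to row 4. 4 starts a new row 4. The new tableau is [[1, 5], [2], [3], [4]].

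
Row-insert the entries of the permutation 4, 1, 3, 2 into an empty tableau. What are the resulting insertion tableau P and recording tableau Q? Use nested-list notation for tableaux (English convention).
P = [[1, 2], [3], [4]], Q = [[1, 3], [2], [4]]

Insert each entry of the permutation into P by Schensted row insertion, recording in Q the position of each new cell.

Insert 4: appended to row 1. P = [[4]].
Insert 1: 1 bumps 4 from row 1; 4 starts row 2. P = [[1], [4]].
Insert 3: appended to row 1. P = [[1, 3], [4]].
Insert 2: 2 bumps 3 from row 1; 3 bumps 4 from row 2; 4 starts row 3. P = [[1, 2], [3], [4]].

So P = [[1, 2], [3], [4]], Q = [[1, 3], [2], [4]].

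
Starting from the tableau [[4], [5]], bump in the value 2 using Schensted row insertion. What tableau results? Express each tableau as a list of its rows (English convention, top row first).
In row 1, 2 replaces 4 (the leftmost entry greater than 2); 4 is bumped to row 2. In row 2, 4 replaces 5 (the leftmost entry greater than 4); 5 is bumped to row 3. 5 starts a new row 3. The new tableau is [[2], [4], [5]].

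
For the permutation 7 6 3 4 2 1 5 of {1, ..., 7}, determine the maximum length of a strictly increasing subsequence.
3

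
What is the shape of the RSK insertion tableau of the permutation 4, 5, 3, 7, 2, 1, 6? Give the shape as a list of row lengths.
[3, 2, 1, 1]

Row-insert each entry into an empty tableau.

After inserting 4: P = [[4]].
After inserting 5: P = [[4, 5]].
After inserting 3: P = [[3, 5], [4]].
After inserting 7: P = [[3, 5, 7], [4]].
After inserting 2: P = [[2, 5, 7], [3], [4]].
After inserting 1: P = [[1, 5, 7], [2], [3], [4]].
After inserting 6: P = [[1, 5, 6], [2, 7], [3], [4]].

The final insertion tableau P = [[1, 5, 6], [2, 7], [3], [4]] has shape [3, 2, 1, 1].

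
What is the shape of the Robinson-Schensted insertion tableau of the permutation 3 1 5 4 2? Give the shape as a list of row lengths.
[2, 2, 1]

Row-insert each entry into an empty tableau.

After inserting 3: P = [[3]].
After inserting 1: P = [[1], [3]].
After inserting 5: P = [[1, 5], [3]].
After inserting 4: P = [[1, 4], [3, 5]].
After inserting 2: P = [[1, 2], [3, 4], [5]].

The final insertion tableau P = [[1, 2], [3, 4], [5]] has shape [2, 2, 1].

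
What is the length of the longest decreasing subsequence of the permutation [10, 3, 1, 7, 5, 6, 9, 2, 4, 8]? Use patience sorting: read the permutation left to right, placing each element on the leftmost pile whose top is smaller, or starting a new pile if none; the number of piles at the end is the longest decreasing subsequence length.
4

10: new pile. tops = [10]
3: new pile. tops = [10, 3]
1: new pile. tops = [10, 3, 1]
7: onto pile 2 (replacing 3). tops = [10, 7, 1]
5: onto pile 3 (replacing 1). tops = [10, 7, 5]
6: onto pile 3 (replacing 5). tops = [10, 7, 6]
9: onto pile 2 (replacing 7). tops = [10, 9, 6]
2: new pile. tops = [10, 9, 6, 2]
4: onto pile 4 (replacing 2). tops = [10, 9, 6, 4]
8: onto pile 3 (replacing 6). tops = [10, 9, 8, 4]

4 piles, so the longest decreasing subsequence has length 4.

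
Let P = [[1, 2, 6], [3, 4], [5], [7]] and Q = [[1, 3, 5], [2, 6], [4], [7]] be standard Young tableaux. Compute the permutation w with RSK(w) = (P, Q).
Reverse RSK: for i = n, n-1, ..., 1, locate i in Q, remove the corresponding corner cell from P, and reverse-bump its entry up through P; the value ejected from row 1 is w(i).

So w = 7 3 5 1 6 4 2.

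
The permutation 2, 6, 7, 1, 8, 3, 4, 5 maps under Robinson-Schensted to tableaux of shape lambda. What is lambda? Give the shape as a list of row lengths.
[4, 4]

Row-insert each entry into an empty tableau.

After inserting 2: P = [[2]].
After inserting 6: P = [[2, 6]].
After inserting 7: P = [[2, 6, 7]].
After inserting 1: P = [[1, 6, 7], [2]].
After inserting 8: P = [[1, 6, 7, 8], [2]].
After inserting 3: P = [[1, 3, 7, 8], [2, 6]].
After inserting 4: P = [[1, 3, 4, 8], [2, 6, 7]].
After inserting 5: P = [[1, 3, 4, 5], [2, 6, 7, 8]].

The final insertion tableau P = [[1, 3, 4, 5], [2, 6, 7, 8]] has shape [4, 4].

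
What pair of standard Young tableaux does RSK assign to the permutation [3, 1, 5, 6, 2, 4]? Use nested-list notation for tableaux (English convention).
Insert each entry of the permutation into P by Schensted row insertion, recording in Q the position of each new cell.

Insert 3: appended to row 1. P = [[3]].
Insert 1: 1 bumps 3 from row 1; 3 starts row 2. P = [[1], [3]].
Insert 5: appended to row 1. P = [[1, 5], [3]].
Insert 6: appended to row 1. P = [[1, 5, 6], [3]].
Insert 2: 2 bumps 5 from row 1; 5 appends to row 2. P = [[1, 2, 6], [3, 5]].
Insert 4: 4 bumps 6 from row 1; 6 appends to row 2. P = [[1, 2, 4], [3, 5, 6]].

So P = [[1, 2, 4], [3, 5, 6]], Q = [[1, 3, 4], [2, 5, 6]].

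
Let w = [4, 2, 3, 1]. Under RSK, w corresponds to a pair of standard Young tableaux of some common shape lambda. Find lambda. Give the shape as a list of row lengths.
RSK row insertion gives P = [[1, 3], [2], [4]], which has shape [2, 1, 1].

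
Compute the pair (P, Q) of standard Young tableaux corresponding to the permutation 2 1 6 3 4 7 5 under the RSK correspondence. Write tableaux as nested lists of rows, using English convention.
Insert each entry of the permutation into P by Schensted row insertion, recording in Q the position of each new cell.

Insert 2: appended to row 1. P = [[2]].
Insert 1: 1 bumps 2 from row 1; 2 starts row 2. P = [[1], [2]].
Insert 6: appended to row 1. P = [[1, 6], [2]].
Insert 3: 3 bumps 6 from row 1; 6 appends to row 2. P = [[1, 3], [2, 6]].
Insert 4: appended to row 1. P = [[1, 3, 4], [2, 6]].
Insert 7: appended to row 1. P = [[1, 3, 4, 7], [2, 6]].
Insert 5: 5 bumps 7 from row 1; 7 appends to row 2. P = [[1, 3, 4, 5], [2, 6, 7]].

So P = [[1, 3, 4, 5], [2, 6, 7]], Q = [[1, 3, 5, 6], [2, 4, 7]].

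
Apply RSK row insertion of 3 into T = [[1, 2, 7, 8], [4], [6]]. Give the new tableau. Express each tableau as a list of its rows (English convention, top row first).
In row 1, 3 replaces 7 (the leftmost entry greater than 3); 7 is bumped to row 2. 7 is appended to row 2. The new tableau is [[1, 2, 3, 8], [4, 7], [6]].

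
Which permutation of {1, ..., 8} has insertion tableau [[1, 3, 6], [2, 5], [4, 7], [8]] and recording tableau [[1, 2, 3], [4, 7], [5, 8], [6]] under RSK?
Reverse RSK: for i = n, n-1, ..., 1, locate i in Q, remove the corresponding corner cell from P, and reverse-bump its entry up through P; the value ejected from row 1 is w(i).

So w = 4 5 8 7 2 1 6 3.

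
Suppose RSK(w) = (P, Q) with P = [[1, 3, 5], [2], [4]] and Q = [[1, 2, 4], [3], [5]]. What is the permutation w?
2 4 3 5 1

Reverse the RSK construction: for i from n down to 1, find the cell of Q containing i, remove the entry at that cell from P, and reverse-bump it up through P; the value ejected from row 1 is w(i).

Step i=5: Q has 5 at row 3, column 1; remove 4 from row 3 of P and reverse-bump: 4 enters row 2 and ejects 2; 2 enters row 1 and ejects 1. So w(5) = 1. P is now [[2, 3, 5], [4]].
Step i=4: Q has 4 at row 1, column 3; remove that cell from P, ejecting 5. So w(4) = 5. P is now [[2, 3], [4]].
Step i=3: Q has 3 at row 2, column 1; remove 4 from row 2 of P and reverse-bump: 4 enters row 1 and ejects 3. So w(3) = 3. P is now [[2, 4]].
Step i=2: Q has 2 at row 1, column 2; remove that cell from P, ejecting 4. So w(2) = 4. P is now [[2]].
Step i=1: Q has 1 at row 1, column 1; remove that cell from P, ejecting 2. So w(1) = 2. P is now [].

So w = 2 4 3 5 1.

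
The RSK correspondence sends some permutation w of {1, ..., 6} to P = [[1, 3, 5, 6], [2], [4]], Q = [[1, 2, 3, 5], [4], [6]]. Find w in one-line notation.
2 4 5 3 6 1

Reverse the RSK construction: for i from n down to 1, find the cell of Q containing i, remove the entry at that cell from P, and reverse-bump it up through P; the value ejected from row 1 is w(i).

Step i=6: Q has 6 at row 3, column 1; remove 4 from row 3 of P and reverse-bump: 4 enters row 2 and ejects 2; 2 enters row 1 and ejects 1. So w(6) = 1. P is now [[2, 3, 5, 6], [4]].
Step i=5: Q has 5 at row 1, column 4; remove that cell from P, ejecting 6. So w(5) = 6. P is now [[2, 3, 5], [4]].
Step i=4: Q has 4 at row 2, column 1; remove 4 from row 2 of P and reverse-bump: 4 enters row 1 and ejects 3. So w(4) = 3. P is now [[2, 4, 5]].
Step i=3: Q has 3 at row 1, column 3; remove that cell from P, ejecting 5. So w(3) = 5. P is now [[2, 4]].
Step i=2: Q has 2 at row 1, column 2; remove that cell from P, ejecting 4. So w(2) = 4. P is now [[2]].
Step i=1: Q has 1 at row 1, column 1; remove that cell from P, ejecting 2. So w(1) = 2. P is now [].

So w = 2 4 5 3 6 1.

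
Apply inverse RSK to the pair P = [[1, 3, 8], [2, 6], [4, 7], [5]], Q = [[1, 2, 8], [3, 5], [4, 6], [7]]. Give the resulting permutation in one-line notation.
Reverse RSK: for i = n, n-1, ..., 1, locate i in Q, remove the corresponding corner cell from P, and reverse-bump its entry up through P; the value ejected from row 1 is w(i).

So w = 5 7 4 2 6 3 1 8.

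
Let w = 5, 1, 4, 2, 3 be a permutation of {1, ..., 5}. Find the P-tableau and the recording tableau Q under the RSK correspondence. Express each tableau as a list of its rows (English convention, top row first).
P = [[1, 2, 3], [4], [5]], Q = [[1, 3, 5], [2], [4]]

Insert each entry of the permutation into P by Schensted row insertion, recording in Q the position of each new cell.

Insert 5: appended to row 1. P = [[5]].
Insert 1: 1 bumps 5 from row 1; 5 starts row 2. P = [[1], [5]].
Insert 4: appended to row 1. P = [[1, 4], [5]].
Insert 2: 2 bumps 4 from row 1; 4 bumps 5 from row 2; 5 starts row 3. P = [[1, 2], [4], [5]].
Insert 3: appended to row 1. P = [[1, 2, 3], [4], [5]].

So P = [[1, 2, 3], [4], [5]], Q = [[1, 3, 5], [2], [4]].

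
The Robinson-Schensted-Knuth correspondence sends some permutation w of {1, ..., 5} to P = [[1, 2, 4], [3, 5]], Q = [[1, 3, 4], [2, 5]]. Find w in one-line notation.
3 1 2 5 4

Reverse RSK: for i = n, n-1, ..., 1, locate i in Q, remove the corresponding corner cell from P, and reverse-bump its entry up through P; the value ejected from row 1 is w(i).

So w = 3 1 2 5 4.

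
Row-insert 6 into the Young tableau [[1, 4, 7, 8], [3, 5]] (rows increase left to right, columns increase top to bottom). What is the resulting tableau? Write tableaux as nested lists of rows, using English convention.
In row 1, 6 replaces 7 (the leftmost entry greater than 6); 7 is bumped to row 2. 7 is appended to row 2. The new tableau is [[1, 4, 6, 8], [3, 5, 7]].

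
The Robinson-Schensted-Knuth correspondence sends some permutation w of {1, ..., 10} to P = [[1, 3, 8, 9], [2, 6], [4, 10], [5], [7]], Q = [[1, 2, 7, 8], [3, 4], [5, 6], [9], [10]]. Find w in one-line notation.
Reverse the RSK construction: for i from n down to 1, find the cell of Q containing i, remove the entry at that cell from P, and reverse-bump it up through P; the value ejected from row 1 is w(i).

Step i=10: Q has 10 at row 5, column 1; remove 7 from row 5 of P and reverse-bump: 7 enters row 4 and ejects 5; 5 enters row 3 and ejects 4; 4 enters row 2 and ejects 2; 2 enters row 1 and ejects 1. So w(10) = 1. P is now [[2, 3, 8, 9], [4, 6], [5, 10], [7]].
Step i=9: Q has 9 at row 4, column 1; remove 7 from row 4 of P and reverse-bump: 7 enters row 3 and ejects 5; 5 enters row 2 and ejects 4; 4 enters row 1 and ejects 3. So w(9) = 3. P is now [[2, 4, 8, 9], [5, 6], [7, 10]].
Step i=8: Q has 8 at row 1, column 4; remove that cell from P, ejecting 9. So w(8) = 9. P is now [[2, 4, 8], [5, 6], [7, 10]].
Step i=7: Q has 7 at row 1, column 3; remove that cell from P, ejecting 8. So w(7) = 8. P is now [[2, 4], [5, 6], [7, 10]].
Step i=6: Q has 6 at row 3, column 2; remove 10 from row 3 of P and reverse-bump: 10 enters row 2 and ejects 6; 6 enters row 1 and ejects 4. So w(6) = 4. P is now [[2, 6], [5, 10], [7]].
Step i=5: Q has 5 at row 3, column 1; remove 7 from row 3 of P and reverse-bump: 7 enters row 2 and ejects 5; 5 enters row 1 and ejects 2. So w(5) = 2. P is now [[5, 6], [7, 10]].
Step i=4: Q has 4 at row 2, column 2; remove 10 from row 2 of P and reverse-bump: 10 enters row 1 and ejects 6. So w(4) = 6. P is now [[5, 10], [7]].
Step i=3: Q has 3 at row 2, column 1; remove 7 from row 2 of P and reverse-bump: 7 enters row 1 and ejects 5. So w(3) = 5. P is now [[7, 10]].
Step i=2: Q has 2 at row 1, column 2; remove that cell from P, ejecting 10. So w(2) = 10. P is now [[7]].
Step i=1: Q has 1 at row 1, column 1; remove that cell from P, ejecting 7. So w(1) = 7. P is now [].

So w = 7 10 5 6 2 4 8 9 3 1.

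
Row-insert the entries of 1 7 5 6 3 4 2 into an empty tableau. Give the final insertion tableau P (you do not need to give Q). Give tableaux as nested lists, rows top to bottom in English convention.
Insert 1: appended to row 1. P = [[1]].
Insert 7: appended to row 1. P = [[1, 7]].
Insert 5: 5 bumps 7 from row 1; 7 starts row 2. P = [[1, 5], [7]].
Insert 6: appended to row 1. P = [[1, 5, 6], [7]].
Insert 3: 3 bumps 5 from row 1; 5 bumps 7 from row 2; 7 starts row 3. P = [[1, 3, 6], [5], [7]].
Insert 4: 4 bumps 6 from row 1; 6 appends to row 2. P = [[1, 3, 4], [5, 6], [7]].
Insert 2: 2 bumps 3 from row 1; 3 bumps 5 from row 2; 5 bumps 7 from row 3; 7 starts row 4. P = [[1, 2, 4], [3, 6], [5], [7]].

So P = [[1, 2, 4], [3, 6], [5], [7]].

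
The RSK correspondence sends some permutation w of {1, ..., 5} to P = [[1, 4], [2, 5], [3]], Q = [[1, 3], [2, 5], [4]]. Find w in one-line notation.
Reverse RSK: for i = n, n-1, ..., 1, locate i in Q, remove the corresponding corner cell from P, and reverse-bump its entry up through P; the value ejected from row 1 is w(i).

So w = 3 2 5 1 4.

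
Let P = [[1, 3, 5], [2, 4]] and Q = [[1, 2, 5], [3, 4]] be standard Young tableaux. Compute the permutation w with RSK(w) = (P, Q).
2 4 1 3 5

Reverse the RSK construction: for i from n down to 1, find the cell of Q containing i, remove the entry at that cell from P, and reverse-bump it up through P; the value ejected from row 1 is w(i).

Step i=5: Q has 5 at row 1, column 3; remove that cell from P, ejecting 5. So w(5) = 5. P is now [[1, 3], [2, 4]].
Step i=4: Q has 4 at row 2, column 2; remove 4 from row 2 of P and reverse-bump: 4 enters row 1 and ejects 3. So w(4) = 3. P is now [[1, 4], [2]].
Step i=3: Q has 3 at row 2, column 1; remove 2 from row 2 of P and reverse-bump: 2 enters row 1 and ejects 1. So w(3) = 1. P is now [[2, 4]].
Step i=2: Q has 2 at row 1, column 2; remove that cell from P, ejecting 4. So w(2) = 4. P is now [[2]].
Step i=1: Q has 1 at row 1, column 1; remove that cell from P, ejecting 2. So w(1) = 2. P is now [].

So w = 2 4 1 3 5.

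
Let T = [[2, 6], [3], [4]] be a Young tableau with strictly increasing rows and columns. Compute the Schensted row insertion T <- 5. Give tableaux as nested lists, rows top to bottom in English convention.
[[2, 5], [3, 6], [4]]

In row 1, 5 replaces 6 (the leftmost entry greater than 5); 6 is bumped to row 2. 6 is appended to row 2. The new tableau is [[2, 5], [3, 6], [4]].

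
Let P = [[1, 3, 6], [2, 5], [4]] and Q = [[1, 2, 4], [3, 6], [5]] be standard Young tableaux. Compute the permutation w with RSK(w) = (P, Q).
4 5 2 6 1 3

Reverse the RSK construction: for i from n down to 1, find the cell of Q containing i, remove the entry at that cell from P, and reverse-bump it up through P; the value ejected from row 1 is w(i).

Step i=6: Q has 6 at row 2, column 2; remove 5 from row 2 of P and reverse-bump: 5 enters row 1 and ejects 3. So w(6) = 3. P is now [[1, 5, 6], [2], [4]].
Step i=5: Q has 5 at row 3, column 1; remove 4 from row 3 of P and reverse-bump: 4 enters row 2 and ejects 2; 2 enters row 1 and ejects 1. So w(5) = 1. P is now [[2, 5, 6], [4]].
Step i=4: Q has 4 at row 1, column 3; remove that cell from P, ejecting 6. So w(4) = 6. P is now [[2, 5], [4]].
Step i=3: Q has 3 at row 2, column 1; remove 4 from row 2 of P and reverse-bump: 4 enters row 1 and ejects 2. So w(3) = 2. P is now [[4, 5]].
Step i=2: Q has 2 at row 1, column 2; remove that cell from P, ejecting 5. So w(2) = 5. P is now [[4]].
Step i=1: Q has 1 at row 1, column 1; remove that cell from P, ejecting 4. So w(1) = 4. P is now [].

So w = 4 5 2 6 1 3.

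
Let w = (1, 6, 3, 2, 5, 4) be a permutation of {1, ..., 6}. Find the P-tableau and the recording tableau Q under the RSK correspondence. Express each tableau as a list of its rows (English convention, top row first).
P = [[1, 2, 4], [3, 5], [6]], Q = [[1, 2, 5], [3, 6], [4]]

Insert each entry of the permutation into P by Schensted row insertion, recording in Q the position of each new cell.

Insert 1: appended to row 1. P = [[1]].
Insert 6: appended to row 1. P = [[1, 6]].
Insert 3: 3 bumps 6 from row 1; 6 starts row 2. P = [[1, 3], [6]].
Insert 2: 2 bumps 3 from row 1; 3 bumps 6 from row 2; 6 starts row 3. P = [[1, 2], [3], [6]].
Insert 5: appended to row 1. P = [[1, 2, 5], [3], [6]].
Insert 4: 4 bumps 5 from row 1; 5 appends to row 2. P = [[1, 2, 4], [3, 5], [6]].

So P = [[1, 2, 4], [3, 5], [6]], Q = [[1, 2, 5], [3, 6], [4]].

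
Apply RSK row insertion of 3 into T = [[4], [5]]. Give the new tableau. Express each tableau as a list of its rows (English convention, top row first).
In row 1, 3 replaces 4 (the leftmost entry greater than 3); 4 is bumped to row 2. In row 2, 4 replaces 5 (the leftmost entry greater than 4); 5 is bumped to row 3. 5 starts a new row 3. The new tableau is [[3], [4], [5]].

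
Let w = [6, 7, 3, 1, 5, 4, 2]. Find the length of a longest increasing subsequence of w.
2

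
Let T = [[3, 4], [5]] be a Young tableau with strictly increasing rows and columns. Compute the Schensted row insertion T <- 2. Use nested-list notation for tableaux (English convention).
[[2, 4], [3], [5]]

In row 1, 2 replaces 3 (the leftmost entry greater than 2); 3 is bumped to row 2. In row 2, 3 replaces 5 (the leftmost entry greater than 3); 5 is bumped to row 3. 5 starts a new row 3. The new tableau is [[2, 4], [3], [5]].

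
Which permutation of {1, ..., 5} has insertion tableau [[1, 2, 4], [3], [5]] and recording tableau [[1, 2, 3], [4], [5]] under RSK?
1 3 5 4 2

Reverse the RSK construction: for i from n down to 1, find the cell of Q containing i, remove the entry at that cell from P, and reverse-bump it up through P; the value ejected from row 1 is w(i).

Step i=5: Q has 5 at row 3, column 1; remove 5 from row 3 of P and reverse-bump: 5 enters row 2 and ejects 3; 3 enters row 1 and ejects 2. So w(5) = 2. P is now [[1, 3, 4], [5]].
Step i=4: Q has 4 at row 2, column 1; remove 5 from row 2 of P and reverse-bump: 5 enters row 1 and ejects 4. So w(4) = 4. P is now [[1, 3, 5]].
Step i=3: Q has 3 at row 1, column 3; remove that cell from P, ejecting 5. So w(3) = 5. P is now [[1, 3]].
Step i=2: Q has 2 at row 1, column 2; remove that cell from P, ejecting 3. So w(2) = 3. P is now [[1]].
Step i=1: Q has 1 at row 1, column 1; remove that cell from P, ejecting 1. So w(1) = 1. P is now [].

So w = 1 3 5 4 2.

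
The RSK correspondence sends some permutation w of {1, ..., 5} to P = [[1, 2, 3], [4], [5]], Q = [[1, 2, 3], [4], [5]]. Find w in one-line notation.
1 2 5 4 3

Reverse the RSK construction: for i from n down to 1, find the cell of Q containing i, remove the entry at that cell from P, and reverse-bump it up through P; the value ejected from row 1 is w(i).

Step i=5: Q has 5 at row 3, column 1; remove 5 from row 3 of P and reverse-bump: 5 enters row 2 and ejects 4; 4 enters row 1 and ejects 3. So w(5) = 3. P is now [[1, 2, 4], [5]].
Step i=4: Q has 4 at row 2, column 1; remove 5 from row 2 of P and reverse-bump: 5 enters row 1 and ejects 4. So w(4) = 4. P is now [[1, 2, 5]].
Step i=3: Q has 3 at row 1, column 3; remove that cell from P, ejecting 5. So w(3) = 5. P is now [[1, 2]].
Step i=2: Q has 2 at row 1, column 2; remove that cell from P, ejecting 2. So w(2) = 2. P is now [[1]].
Step i=1: Q has 1 at row 1, column 1; remove that cell from P, ejecting 1. So w(1) = 1. P is now [].

So w = 1 2 5 4 3.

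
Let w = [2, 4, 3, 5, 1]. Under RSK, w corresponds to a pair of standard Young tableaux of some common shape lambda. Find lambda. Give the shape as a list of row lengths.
[3, 1, 1]

Row-insert each entry into an empty tableau.

After inserting 2: P = [[2]].
After inserting 4: P = [[2, 4]].
After inserting 3: P = [[2, 3], [4]].
After inserting 5: P = [[2, 3, 5], [4]].
After inserting 1: P = [[1, 3, 5], [2], [4]].

The final insertion tableau P = [[1, 3, 5], [2], [4]] has shape [3, 1, 1].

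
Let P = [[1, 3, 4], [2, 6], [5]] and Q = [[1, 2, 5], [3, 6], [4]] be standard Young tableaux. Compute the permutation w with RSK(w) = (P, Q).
Reverse the RSK construction: for i from n down to 1, find the cell of Q containing i, remove the entry at that cell from P, and reverse-bump it up through P; the value ejected from row 1 is w(i).

Step i=6: Q has 6 at row 2, column 2; remove 6 from row 2 of P and reverse-bump: 6 enters row 1 and ejects 4. So w(6) = 4. P is now [[1, 3, 6], [2], [5]].
Step i=5: Q has 5 at row 1, column 3; remove that cell from P, ejecting 6. So w(5) = 6. P is now [[1, 3], [2], [5]].
Step i=4: Q has 4 at row 3, column 1; remove 5 from row 3 of P and reverse-bump: 5 enters row 2 and ejects 2; 2 enters row 1 and ejects 1. So w(4) = 1. P is now [[2, 3], [5]].
Step i=3: Q has 3 at row 2, column 1; remove 5 from row 2 of P and reverse-bump: 5 enters row 1 and ejects 3. So w(3) = 3. P is now [[2, 5]].
Step i=2: Q has 2 at row 1, column 2; remove that cell from P, ejecting 5. So w(2) = 5. P is now [[2]].
Step i=1: Q has 1 at row 1, column 1; remove that cell from P, ejecting 2. So w(1) = 2. P is now [].

So w = 2 5 3 1 6 4.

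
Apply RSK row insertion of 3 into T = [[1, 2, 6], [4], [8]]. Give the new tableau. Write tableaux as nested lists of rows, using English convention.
In row 1, 3 replaces 6 (the leftmost entry greater than 3); 6 is bumped to row 2. 6 is appended to row 2. The new tableau is [[1, 2, 3], [4, 6], [8]].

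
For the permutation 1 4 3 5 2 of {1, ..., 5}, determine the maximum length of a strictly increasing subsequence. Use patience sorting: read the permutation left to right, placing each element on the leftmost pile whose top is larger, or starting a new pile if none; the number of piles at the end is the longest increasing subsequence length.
3

1: new pile. tops = [1]
4: new pile. tops = [1, 4]
3: onto pile 2 (replacing 4). tops = [1, 3]
5: new pile. tops = [1, 3, 5]
2: onto pile 2 (replacing 3). tops = [1, 2, 5]

3 piles, so the longest increasing subsequence has length 3.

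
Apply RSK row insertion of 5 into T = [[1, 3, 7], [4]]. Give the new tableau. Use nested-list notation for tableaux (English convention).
[[1, 3, 5], [4, 7]]

In row 1, 5 replaces 7 (the leftmost entry greater than 5); 7 is bumped to row 2. 7 is appended to row 2. The new tableau is [[1, 3, 5], [4, 7]].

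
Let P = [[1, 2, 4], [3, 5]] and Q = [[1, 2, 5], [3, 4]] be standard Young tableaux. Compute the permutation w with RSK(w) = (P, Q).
3 5 1 2 4

Reverse the RSK construction: for i from n down to 1, find the cell of Q containing i, remove the entry at that cell from P, and reverse-bump it up through P; the value ejected from row 1 is w(i).

Step i=5: Q has 5 at row 1, column 3; remove that cell from P, ejecting 4. So w(5) = 4. P is now [[1, 2], [3, 5]].
Step i=4: Q has 4 at row 2, column 2; remove 5 from row 2 of P and reverse-bump: 5 enters row 1 and ejects 2. So w(4) = 2. P is now [[1, 5], [3]].
Step i=3: Q has 3 at row 2, column 1; remove 3 from row 2 of P and reverse-bump: 3 enters row 1 and ejects 1. So w(3) = 1. P is now [[3, 5]].
Step i=2: Q has 2 at row 1, column 2; remove that cell from P, ejecting 5. So w(2) = 5. P is now [[3]].
Step i=1: Q has 1 at row 1, column 1; remove that cell from P, ejecting 3. So w(1) = 3. P is now [].

So w = 3 5 1 2 4.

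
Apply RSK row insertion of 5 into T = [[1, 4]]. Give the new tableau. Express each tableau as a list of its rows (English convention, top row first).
[[1, 4, 5]]

5 is larger than every entry of row 1, so it is appended to row 1. The new tableau is [[1, 4, 5]].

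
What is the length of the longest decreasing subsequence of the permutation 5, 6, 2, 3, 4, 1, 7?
3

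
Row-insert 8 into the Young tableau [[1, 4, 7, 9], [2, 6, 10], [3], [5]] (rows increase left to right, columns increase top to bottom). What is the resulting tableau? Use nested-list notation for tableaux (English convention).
[[1, 4, 7, 8], [2, 6, 9], [3, 10], [5]]

In row 1, 8 replaces 9 (the leftmost entry greater than 8); 9 is bumped to row 2. In row 2, 9 replaces 10 (the leftmost entry greater than 9); 10 is bumped to row 3. 10 is appended to row 3. The new tableau is [[1, 4, 7, 8], [2, 6, 9], [3, 10], [5]].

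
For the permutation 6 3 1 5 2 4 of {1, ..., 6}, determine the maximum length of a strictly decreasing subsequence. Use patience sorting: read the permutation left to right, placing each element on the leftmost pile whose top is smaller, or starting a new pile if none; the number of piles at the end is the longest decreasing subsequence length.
3

6: new pile. tops = [6]
3: new pile. tops = [6, 3]
1: new pile. tops = [6, 3, 1]
5: onto pile 2 (replacing 3). tops = [6, 5, 1]
2: onto pile 3 (replacing 1). tops = [6, 5, 2]
4: onto pile 3 (replacing 2). tops = [6, 5, 4]

3 piles, so the longest decreasing subsequence has length 3.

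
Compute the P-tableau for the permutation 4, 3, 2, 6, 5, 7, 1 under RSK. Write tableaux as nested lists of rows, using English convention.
P = [[1, 5, 7], [2, 6], [3], [4]]

Insert 4: appended to row 1. P = [[4]].
Insert 3: 3 bumps 4 from row 1; 4 starts row 2. P = [[3], [4]].
Insert 2: 2 bumps 3 from row 1; 3 bumps 4 from row 2; 4 starts row 3. P = [[2], [3], [4]].
Insert 6: appended to row 1. P = [[2, 6], [3], [4]].
Insert 5: 5 bumps 6 from row 1; 6 appends to row 2. P = [[2, 5], [3, 6], [4]].
Insert 7: appended to row 1. P = [[2, 5, 7], [3, 6], [4]].
Insert 1: 1 bumps 2 from row 1; 2 bumps 3 from row 2; 3 bumps 4 from row 3; 4 starts row 4. P = [[1, 5, 7], [2, 6], [3], [4]].

So P = [[1, 5, 7], [2, 6], [3], [4]].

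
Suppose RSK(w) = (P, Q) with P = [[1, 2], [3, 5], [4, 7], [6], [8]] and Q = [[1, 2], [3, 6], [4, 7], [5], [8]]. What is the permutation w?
6 8 7 4 1 5 3 2

Reverse the RSK construction: for i from n down to 1, find the cell of Q containing i, remove the entry at that cell from P, and reverse-bump it up through P; the value ejected from row 1 is w(i).

Step i=8: Q has 8 at row 5, column 1; remove 8 from row 5 of P and reverse-bump: 8 enters row 4 and ejects 6; 6 enters row 3 and ejects 4; 4 enters row 2 and ejects 3; 3 enters row 1 and ejects 2. So w(8) = 2. P is now [[1, 3], [4, 5], [6, 7], [8]].
Step i=7: Q has 7 at row 3, column 2; remove 7 from row 3 of P and reverse-bump: 7 enters row 2 and ejects 5; 5 enters row 1 and ejects 3. So w(7) = 3. P is now [[1, 5], [4, 7], [6], [8]].
Step i=6: Q has 6 at row 2, column 2; remove 7 from row 2 of P and reverse-bump: 7 enters row 1 and ejects 5. So w(6) = 5. P is now [[1, 7], [4], [6], [8]].
Step i=5: Q has 5 at row 4, column 1; remove 8 from row 4 of P and reverse-bump: 8 enters row 3 and ejects 6; 6 enters row 2 and ejects 4; 4 enters row 1 and ejects 1. So w(5) = 1. P is now [[4, 7], [6], [8]].
Step i=4: Q has 4 at row 3, column 1; remove 8 from row 3 of P and reverse-bump: 8 enters row 2 and ejects 6; 6 enters row 1 and ejects 4. So w(4) = 4. P is now [[6, 7], [8]].
Step i=3: Q has 3 at row 2, column 1; remove 8 from row 2 of P and reverse-bump: 8 enters row 1 and ejects 7. So w(3) = 7. P is now [[6, 8]].
Step i=2: Q has 2 at row 1, column 2; remove that cell from P, ejecting 8. So w(2) = 8. P is now [[6]].
Step i=1: Q has 1 at row 1, column 1; remove that cell from P, ejecting 6. So w(1) = 6. P is now [].

So w = 6 8 7 4 1 5 3 2.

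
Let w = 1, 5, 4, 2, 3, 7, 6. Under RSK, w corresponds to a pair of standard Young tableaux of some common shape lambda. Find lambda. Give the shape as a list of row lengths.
Row-insert each entry into an empty tableau.

After inserting 1: P = [[1]].
After inserting 5: P = [[1, 5]].
After inserting 4: P = [[1, 4], [5]].
After inserting 2: P = [[1, 2], [4], [5]].
After inserting 3: P = [[1, 2, 3], [4], [5]].
After inserting 7: P = [[1, 2, 3, 7], [4], [5]].
After inserting 6: P = [[1, 2, 3, 6], [4, 7], [5]].

The final insertion tableau P = [[1, 2, 3, 6], [4, 7], [5]] has shape [4, 2, 1].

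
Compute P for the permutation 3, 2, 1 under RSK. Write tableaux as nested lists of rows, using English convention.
Insert 3: appended to row 1. P = [[3]].
Insert 2: 2 bumps 3 from row 1; 3 starts row 2. P = [[2], [3]].
Insert 1: 1 bumps 2 from row 1; 2 bumps 3 from row 2; 3 starts row 3. P = [[1], [2], [3]].

So P = [[1], [2], [3]].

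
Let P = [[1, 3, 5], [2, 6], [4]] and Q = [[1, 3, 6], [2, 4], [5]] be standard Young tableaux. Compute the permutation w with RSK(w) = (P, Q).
Reverse RSK: for i = n, n-1, ..., 1, locate i in Q, remove the corresponding corner cell from P, and reverse-bump its entry up through P; the value ejected from row 1 is w(i).

So w = 4 2 6 3 1 5.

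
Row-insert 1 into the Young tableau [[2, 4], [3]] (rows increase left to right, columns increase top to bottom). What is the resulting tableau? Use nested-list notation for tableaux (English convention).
[[1, 4], [2], [3]]

In row 1, 1 replaces 2 (the leftmost entry greater than 1); 2 is bumped to row 2. In row 2, 2 replaces 3 (the leftmost entry greater than 2); 3 is bumped to row 3. 3 starts a new row 3. The new tableau is [[1, 4], [2], [3]].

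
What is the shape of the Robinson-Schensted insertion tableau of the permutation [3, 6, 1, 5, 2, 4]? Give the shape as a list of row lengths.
[3, 2, 1]

Row-insert each entry into an empty tableau.

After inserting 3: P = [[3]].
After inserting 6: P = [[3, 6]].
After inserting 1: P = [[1, 6], [3]].
After inserting 5: P = [[1, 5], [3, 6]].
After inserting 2: P = [[1, 2], [3, 5], [6]].
After inserting 4: P = [[1, 2, 4], [3, 5], [6]].

The final insertion tableau P = [[1, 2, 4], [3, 5], [6]] has shape [3, 2, 1].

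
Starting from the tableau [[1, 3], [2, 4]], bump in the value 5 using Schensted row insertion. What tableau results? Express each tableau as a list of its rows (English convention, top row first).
5 is larger than every entry of row 1, so it is appended to row 1. The new tableau is [[1, 3, 5], [2, 4]].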